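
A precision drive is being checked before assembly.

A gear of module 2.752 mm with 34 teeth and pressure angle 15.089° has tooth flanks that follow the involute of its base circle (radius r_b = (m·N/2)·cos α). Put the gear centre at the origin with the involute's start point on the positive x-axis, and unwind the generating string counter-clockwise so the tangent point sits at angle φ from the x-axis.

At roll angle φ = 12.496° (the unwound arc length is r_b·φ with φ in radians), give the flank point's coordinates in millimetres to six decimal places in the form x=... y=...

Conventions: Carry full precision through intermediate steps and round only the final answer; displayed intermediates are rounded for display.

x=46.232572 y=0.155459

topology: single-mesh involute geometry — m = 2.752, N = 34
pitch radius r_p = m·N/2 = 2.752·34/2 = 46.784000
base radius r_b = r_p·cos α = 46.784000·cos 15.089° = 45.171011
roll angle φ = 12.496° = 0.21809634 rad
x = r_b·(cos φ + φ·sin φ) = 46.232572
y = r_b·(sin φ − φ·cos φ) = 0.155459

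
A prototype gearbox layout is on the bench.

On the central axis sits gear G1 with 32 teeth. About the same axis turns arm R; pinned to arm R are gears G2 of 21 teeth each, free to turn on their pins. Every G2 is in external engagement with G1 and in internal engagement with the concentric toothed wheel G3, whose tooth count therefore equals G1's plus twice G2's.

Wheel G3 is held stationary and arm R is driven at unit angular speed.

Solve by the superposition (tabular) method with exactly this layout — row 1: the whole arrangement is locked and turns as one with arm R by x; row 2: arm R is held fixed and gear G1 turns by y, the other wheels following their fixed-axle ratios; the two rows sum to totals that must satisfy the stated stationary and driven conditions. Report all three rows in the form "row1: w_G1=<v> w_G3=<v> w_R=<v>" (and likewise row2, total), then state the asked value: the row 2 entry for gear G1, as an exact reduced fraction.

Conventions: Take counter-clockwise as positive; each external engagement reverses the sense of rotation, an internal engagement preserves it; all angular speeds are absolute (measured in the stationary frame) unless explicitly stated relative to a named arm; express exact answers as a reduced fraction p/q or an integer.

topology: planetary set — G1 32T / G2 21T / G3 74T, arm = carrier (Willis)
row 1 — lock + rotate with arm: ω_sun = ω_ring = ω_arm = x
row 2: sun turns y, ring = −(32/74)·y, arm 0
boundary: total ω_ring = x − (32/74)·y = 0 and total ω_arm = x = 1  ⇒  y = 37/16, x = 1
row 2 ring = −(32/74)·37/16 = -1
totals (row 1 + row 2): sun 1 + 37/16 = 53/16, ring 1 + (-1) = 0, arm 1 + 0 = 1
asked cell (row2, sun) = 37/16

row1: w_G1=1 w_G3=1 w_R=1
row2: w_G1=37/16 w_G3=-1 w_R=0
total: w_G1=53/16 w_G3=0 w_R=1
asked value: 37/16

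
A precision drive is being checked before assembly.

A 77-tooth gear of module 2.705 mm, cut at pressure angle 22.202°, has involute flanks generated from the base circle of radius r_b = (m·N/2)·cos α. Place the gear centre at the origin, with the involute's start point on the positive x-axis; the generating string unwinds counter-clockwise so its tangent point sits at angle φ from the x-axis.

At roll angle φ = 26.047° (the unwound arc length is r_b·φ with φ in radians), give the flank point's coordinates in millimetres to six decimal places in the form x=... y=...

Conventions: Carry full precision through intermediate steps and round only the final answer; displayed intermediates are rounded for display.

x=105.875711 y=2.957699

topology: single-mesh involute geometry — m = 2.705, N = 77
pitch radius r_p = m·N/2 = 2.705·77/2 = 104.142500
base radius r_b = r_p·cos α = 104.142500·cos 22.202° = 96.421104
roll angle φ = 26.047° = 0.45460591 rad
x = r_b·(cos φ + φ·sin φ) = 105.875711
y = r_b·(sin φ − φ·cos φ) = 2.957699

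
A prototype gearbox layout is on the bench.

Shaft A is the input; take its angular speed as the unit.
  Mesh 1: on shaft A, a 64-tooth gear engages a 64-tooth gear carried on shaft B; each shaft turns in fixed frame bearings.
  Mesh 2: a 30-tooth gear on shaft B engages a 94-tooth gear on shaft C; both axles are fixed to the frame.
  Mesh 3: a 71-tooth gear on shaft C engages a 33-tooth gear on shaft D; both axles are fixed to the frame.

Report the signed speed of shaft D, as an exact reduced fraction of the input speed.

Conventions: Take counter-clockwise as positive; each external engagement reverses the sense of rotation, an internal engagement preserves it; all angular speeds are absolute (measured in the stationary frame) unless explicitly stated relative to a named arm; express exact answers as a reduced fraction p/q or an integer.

3-mesh fixed-axis compound train (all bearings frame-fixed)
mesh 1 [64T→64T]: |ω|/ω_in = 1×64/64 = 1, sense flips to −
mesh 2 [30T→94T]: |ω|/ω_in = 1×30/94 = 15/47, sense flips to +
mesh 3 [71T→33T]: |ω|/ω_in = (15/47)×71/33 = 355/517, sense flips to −
signed output speed (× input speed) = -355/517

-355/517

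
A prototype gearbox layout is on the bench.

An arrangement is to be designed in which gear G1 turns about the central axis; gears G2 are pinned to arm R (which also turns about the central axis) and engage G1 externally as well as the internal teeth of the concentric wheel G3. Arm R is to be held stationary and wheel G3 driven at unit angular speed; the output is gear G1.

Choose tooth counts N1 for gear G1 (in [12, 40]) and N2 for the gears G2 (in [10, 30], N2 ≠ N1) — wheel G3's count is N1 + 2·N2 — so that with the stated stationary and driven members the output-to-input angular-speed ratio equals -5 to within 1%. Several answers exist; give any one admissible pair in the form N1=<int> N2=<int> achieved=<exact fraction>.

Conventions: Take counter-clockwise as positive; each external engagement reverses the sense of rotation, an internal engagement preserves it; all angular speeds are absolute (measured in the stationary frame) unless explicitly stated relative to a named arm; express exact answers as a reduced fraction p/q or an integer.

class = planetary set [ratio -5 wanted; Willis about the carrier]
Willis with ω_arm = 0: ω_sun/ω_ring = −N3/N1; set equal to -5  ⇒  N3/N1 = −(-5) = 5
N3 = N1 + 2·N2  ⇒  N2/N1 = (N3/N1 − 1)/2 = (5 − 1)/2 = 2
smallest multiple with N1 ≥ 12 and N2 ≥ 10: k = 12  ⇒  N1 = 12·1 = 12, N2 = 12·2 = 24 (N1 ≤ 40, N2 ≤ 30, N2 ≠ N1 ✓), N3 = 12 + 2·24 = 60
check: −N3/N1 with N1 = 12, N3 = 60 gives -5; |achieved − target| = 0 ≤ 1/20 ✓

N1=12 N2=24 achieved=-5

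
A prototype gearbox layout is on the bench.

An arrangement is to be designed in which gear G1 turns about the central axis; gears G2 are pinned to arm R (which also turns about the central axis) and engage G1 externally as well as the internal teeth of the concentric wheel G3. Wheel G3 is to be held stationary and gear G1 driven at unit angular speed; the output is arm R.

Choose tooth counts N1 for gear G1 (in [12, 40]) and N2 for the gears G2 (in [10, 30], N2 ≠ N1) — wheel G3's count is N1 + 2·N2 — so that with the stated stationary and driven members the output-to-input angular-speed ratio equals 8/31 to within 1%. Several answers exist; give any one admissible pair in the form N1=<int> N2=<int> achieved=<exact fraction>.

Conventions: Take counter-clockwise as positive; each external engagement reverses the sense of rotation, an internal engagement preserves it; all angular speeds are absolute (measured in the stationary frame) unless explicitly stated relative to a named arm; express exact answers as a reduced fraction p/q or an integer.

planetary set to be sized for 8/31 (Willis relation)
Willis with ω_ring = 0: ω_arm/ω_sun = N1/(N1+N3); set equal to 8/31  ⇒  N3/N1 = 1/(8/31) − 1 = 23/8
N3 = N1 + 2·N2  ⇒  N2/N1 = (N3/N1 − 1)/2 = (23/8 − 1)/2 = 15/16
smallest multiple with N1 ≥ 12 and N2 ≥ 10: k = 1  ⇒  N1 = 1·16 = 16, N2 = 1·15 = 15 (N1 ≤ 40, N2 ≤ 30, N2 ≠ N1 ✓), N3 = 16 + 2·15 = 46
check: N1/(N1+N3) with N1 = 16, N3 = 46 gives 8/31; |achieved − target| = 0 ≤ 2/775 ✓

N1=16 N2=15 achieved=8/31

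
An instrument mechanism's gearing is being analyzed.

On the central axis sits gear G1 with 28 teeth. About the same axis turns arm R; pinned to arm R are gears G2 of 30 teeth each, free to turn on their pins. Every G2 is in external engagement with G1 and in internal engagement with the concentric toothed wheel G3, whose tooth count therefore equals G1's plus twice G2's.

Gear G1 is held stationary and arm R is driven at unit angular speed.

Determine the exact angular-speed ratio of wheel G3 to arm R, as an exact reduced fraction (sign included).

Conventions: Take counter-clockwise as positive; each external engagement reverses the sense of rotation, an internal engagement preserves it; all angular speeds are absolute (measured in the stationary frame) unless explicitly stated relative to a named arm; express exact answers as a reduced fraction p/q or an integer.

planetary set (28T centre, 30T on arm, 88T internal) — Willis relation
ring teeth: 28 + 2·30 = 88
28(ω_sun−ω_arm) = −88(ω_ring−ω_arm),  ω_sun = 0, ω_arm = 1
ω_ring = 1 − (28/88)(0−1) = 29/22
ω_out/ω_in = 29/22

29/22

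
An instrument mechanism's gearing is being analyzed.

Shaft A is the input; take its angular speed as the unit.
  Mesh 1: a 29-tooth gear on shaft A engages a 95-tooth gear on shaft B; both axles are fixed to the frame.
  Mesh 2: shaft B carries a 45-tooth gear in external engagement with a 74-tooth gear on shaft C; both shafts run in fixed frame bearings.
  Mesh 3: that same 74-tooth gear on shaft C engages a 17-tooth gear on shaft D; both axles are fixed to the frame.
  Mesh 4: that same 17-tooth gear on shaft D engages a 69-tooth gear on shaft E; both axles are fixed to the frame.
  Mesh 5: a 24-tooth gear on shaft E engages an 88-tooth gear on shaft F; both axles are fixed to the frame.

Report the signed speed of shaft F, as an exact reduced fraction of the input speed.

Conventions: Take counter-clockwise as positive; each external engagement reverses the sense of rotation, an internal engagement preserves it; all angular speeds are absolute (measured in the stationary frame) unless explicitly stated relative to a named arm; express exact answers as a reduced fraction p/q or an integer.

-261/4807

5-mesh fixed-axis compound train (all bearings frame-fixed)
mesh 1 [29T→95T]: |ω|/ω_in = 1×29/95 = 29/95, sense flips to −
mesh 2 [45T→74T]: |ω|/ω_in = (29/95)×45/74 = 261/1406, sense flips to +
mesh 3 [74T→17T]: |ω|/ω_in = (261/1406)×74/17 = 261/323, sense flips to −
mesh 4 [17T→69T]: |ω|/ω_in = (261/323)×17/69 = 87/437, sense flips to +
mesh 5 [24T→88T]: |ω|/ω_in = (87/437)×24/88 = 261/4807, sense flips to −
signed output speed (× input speed) = -261/4807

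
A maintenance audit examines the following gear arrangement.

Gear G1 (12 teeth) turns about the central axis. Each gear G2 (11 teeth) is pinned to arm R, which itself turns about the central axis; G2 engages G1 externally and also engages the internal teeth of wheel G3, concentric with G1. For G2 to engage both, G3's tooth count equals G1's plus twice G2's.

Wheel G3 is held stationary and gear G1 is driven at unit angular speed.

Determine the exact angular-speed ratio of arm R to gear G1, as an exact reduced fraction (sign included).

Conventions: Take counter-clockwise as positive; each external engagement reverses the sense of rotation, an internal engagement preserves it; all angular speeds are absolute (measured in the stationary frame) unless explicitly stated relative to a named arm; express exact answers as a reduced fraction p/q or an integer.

topology: planetary set — G1 12T / G2 11T / G3 34T, arm = carrier (Willis)
ring teeth: 12 + 2·11 = 34
12(ω_sun−ω_arm) = −34(ω_ring−ω_arm),  ω_ring = 0, ω_sun = 1
12(1−ω_arm) = −34(0−ω_arm)  ⇒  46·ω_arm = 12  ⇒  ω_arm = 6/23
ω_out/ω_in = 6/23

6/23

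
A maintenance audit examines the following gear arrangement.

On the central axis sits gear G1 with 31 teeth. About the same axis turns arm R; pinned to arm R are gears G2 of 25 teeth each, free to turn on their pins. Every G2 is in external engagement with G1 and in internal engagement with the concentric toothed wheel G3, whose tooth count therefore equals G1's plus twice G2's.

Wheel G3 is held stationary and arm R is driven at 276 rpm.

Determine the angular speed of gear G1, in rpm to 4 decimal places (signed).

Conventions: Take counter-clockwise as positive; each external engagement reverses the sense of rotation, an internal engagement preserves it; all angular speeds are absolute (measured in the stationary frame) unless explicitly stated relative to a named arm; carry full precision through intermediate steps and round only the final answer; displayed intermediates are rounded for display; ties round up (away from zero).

+997.1613 rpm

recognized (axles ride arm R): planetary set, 31/25/81 teeth
normalise by the input: solve with ω_arm = 1, then scale by 276 rpm
ring teeth: 31 + 2·25 = 81
31(ω_sun−ω_arm) = −81(ω_ring−ω_arm),  ω_ring = 0, ω_arm = 1
ω_sun = 1 − (81/31)(0−1) = 112/31
scale: ω_sun = 112/31 × 276 rpm = +997.1613 rpm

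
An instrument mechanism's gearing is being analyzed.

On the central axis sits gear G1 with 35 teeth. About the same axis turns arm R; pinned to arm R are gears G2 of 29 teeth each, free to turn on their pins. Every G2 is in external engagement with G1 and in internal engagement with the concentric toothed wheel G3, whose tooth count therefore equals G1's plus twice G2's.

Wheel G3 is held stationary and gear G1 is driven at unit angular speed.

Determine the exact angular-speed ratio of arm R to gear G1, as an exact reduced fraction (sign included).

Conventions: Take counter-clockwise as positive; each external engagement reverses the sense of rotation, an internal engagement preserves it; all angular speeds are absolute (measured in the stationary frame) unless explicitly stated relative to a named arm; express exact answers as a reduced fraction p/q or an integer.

35/128

class = planetary set [G3 = 35+2·29 = 93; Willis about the carrier]
ring teeth: 35 + 2·29 = 93
35(ω_sun−ω_arm) = −93(ω_ring−ω_arm),  ω_ring = 0, ω_sun = 1
35(1−ω_arm) = −93(0−ω_arm)  ⇒  128·ω_arm = 35  ⇒  ω_arm = 35/128
ω_out/ω_in = 35/128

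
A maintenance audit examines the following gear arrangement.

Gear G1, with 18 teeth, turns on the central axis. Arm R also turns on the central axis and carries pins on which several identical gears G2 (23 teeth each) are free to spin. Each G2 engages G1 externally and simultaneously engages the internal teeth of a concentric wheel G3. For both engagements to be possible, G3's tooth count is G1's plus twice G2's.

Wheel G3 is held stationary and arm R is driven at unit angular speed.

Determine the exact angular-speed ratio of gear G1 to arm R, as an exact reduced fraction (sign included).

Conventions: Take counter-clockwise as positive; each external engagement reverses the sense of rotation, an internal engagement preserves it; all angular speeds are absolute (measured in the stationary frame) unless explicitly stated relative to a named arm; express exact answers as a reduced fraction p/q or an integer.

recognized (axles ride arm R): planetary set, 18/23/64 teeth
ring teeth: 18 + 2·23 = 64
18(ω_sun−ω_arm) = −64(ω_ring−ω_arm),  ω_ring = 0, ω_arm = 1
ω_sun = 1 − (64/18)(0−1) = 41/9
ω_out/ω_in = 41/9

41/9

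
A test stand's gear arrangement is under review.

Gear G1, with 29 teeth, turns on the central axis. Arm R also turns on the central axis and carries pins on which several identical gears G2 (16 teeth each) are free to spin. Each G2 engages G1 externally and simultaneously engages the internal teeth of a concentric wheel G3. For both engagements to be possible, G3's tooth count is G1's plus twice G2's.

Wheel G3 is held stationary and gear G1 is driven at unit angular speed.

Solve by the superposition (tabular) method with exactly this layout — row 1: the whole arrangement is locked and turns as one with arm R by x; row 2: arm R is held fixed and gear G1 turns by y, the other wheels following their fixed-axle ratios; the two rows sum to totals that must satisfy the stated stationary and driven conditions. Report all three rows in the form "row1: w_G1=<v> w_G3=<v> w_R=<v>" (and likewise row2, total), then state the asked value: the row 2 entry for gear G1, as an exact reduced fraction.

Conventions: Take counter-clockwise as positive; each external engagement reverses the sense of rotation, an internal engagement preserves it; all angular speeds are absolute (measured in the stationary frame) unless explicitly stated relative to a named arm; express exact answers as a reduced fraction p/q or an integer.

row1: w_G1=29/90 w_G3=29/90 w_R=29/90
row2: w_G1=61/90 w_G3=-29/90 w_R=0
total: w_G1=1 w_G3=0 w_R=29/90
asked value: 61/90

class = planetary set [G3 = 29+2·16 = 61; Willis about the carrier]
row 1: whole set turns with the arm by x
row 2 — arm fixed, fixed-axis ratios: sun y, ring −(29/61)·y, arm 0
boundary: total ω_ring = x − (29/61)·y = 0 and total ω_sun = x + y = 1  ⇒  y = 61/90, x = 29/90
row 2 ring = −(29/61)·61/90 = -29/90
totals (row 1 + row 2): sun 29/90 + 61/90 = 1, ring 29/90 + (-29/90) = 0, arm 29/90 + 0 = 29/90
asked cell (row2, sun) = 61/90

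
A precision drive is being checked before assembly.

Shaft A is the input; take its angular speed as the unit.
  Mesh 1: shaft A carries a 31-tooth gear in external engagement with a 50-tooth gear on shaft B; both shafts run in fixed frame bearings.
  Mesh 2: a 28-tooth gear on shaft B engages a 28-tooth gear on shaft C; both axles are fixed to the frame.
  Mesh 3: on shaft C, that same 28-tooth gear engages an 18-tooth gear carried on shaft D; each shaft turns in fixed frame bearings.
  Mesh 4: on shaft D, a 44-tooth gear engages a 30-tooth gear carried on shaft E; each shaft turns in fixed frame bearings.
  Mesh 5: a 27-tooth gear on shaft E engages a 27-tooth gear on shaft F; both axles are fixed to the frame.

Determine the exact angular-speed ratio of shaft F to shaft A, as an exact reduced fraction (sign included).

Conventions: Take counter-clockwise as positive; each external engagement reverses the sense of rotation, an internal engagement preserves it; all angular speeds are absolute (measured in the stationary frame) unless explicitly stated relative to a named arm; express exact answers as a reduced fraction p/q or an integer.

class = fixed-axis compound train [5 meshes; 5 ratios multiply, 5 sense flips]
mesh 1 [31T→50T]: running ratio 31/50, sense −
mesh 2 [28T→28T]: running ratio 31/50, sense +
mesh 3 [28T→18T]: running ratio 217/225, sense −
mesh 4 [44T→30T]: running ratio 4774/3375, sense +
mesh 5 [27T→27T]: running ratio 4774/3375, sense −
ω_out/ω_in = -4774/3375

-4774/3375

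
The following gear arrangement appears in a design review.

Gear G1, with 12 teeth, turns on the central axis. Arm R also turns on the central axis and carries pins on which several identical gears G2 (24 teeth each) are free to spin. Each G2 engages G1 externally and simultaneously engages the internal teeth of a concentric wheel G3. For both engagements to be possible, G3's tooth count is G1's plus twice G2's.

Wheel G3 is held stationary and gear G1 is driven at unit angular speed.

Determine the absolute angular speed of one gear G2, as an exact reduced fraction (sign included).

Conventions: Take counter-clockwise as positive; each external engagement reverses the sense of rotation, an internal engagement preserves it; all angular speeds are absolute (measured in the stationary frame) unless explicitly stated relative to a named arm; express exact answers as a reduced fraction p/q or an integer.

recognized (axles ride arm R): planetary set, 12/24/60 teeth
ring teeth: 12 + 2·24 = 60
12(ω_sun−ω_arm) = −60(ω_ring−ω_arm),  ω_ring = 0, ω_sun = 1
12(1−ω_arm) = −60(0−ω_arm)  ⇒  72·ω_arm = 12  ⇒  ω_arm = 1/6
sun–planet mesh: 12·(1−1/6) = −24·(ω_p−ω_arm)  ⇒  ω_p−ω_arm = -5/12
ω_p = 1/6 − 5/12 = -1/4
exact speed ratio = -1/4

-1/4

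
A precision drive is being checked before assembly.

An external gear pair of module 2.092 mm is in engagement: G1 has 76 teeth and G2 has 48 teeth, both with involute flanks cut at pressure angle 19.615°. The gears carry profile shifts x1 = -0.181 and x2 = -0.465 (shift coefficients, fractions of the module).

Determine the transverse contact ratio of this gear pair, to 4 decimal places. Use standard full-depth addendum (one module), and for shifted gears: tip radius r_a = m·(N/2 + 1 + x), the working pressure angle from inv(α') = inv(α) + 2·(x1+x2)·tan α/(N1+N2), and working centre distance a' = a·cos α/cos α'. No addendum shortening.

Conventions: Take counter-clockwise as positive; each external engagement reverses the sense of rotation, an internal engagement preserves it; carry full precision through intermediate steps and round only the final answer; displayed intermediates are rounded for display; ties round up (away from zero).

topology: single-mesh involute geometry — m = 2.092, 76T/48T pair
base radii: r_b1 = 74.882815, r_b2 = 47.294410
tip radii: r_a1 = 81.209348, r_a2 = 51.327220
inv(α') = inv(19.615°) + 2·(-0.181-0.465)·tan α/(76+48) = 0.01031943  ⇒  α' = 17.75718°
a' = a·cos α / cos α' = 129.7040·cos 19.615°/cos 17.75718° = 128.289235
action lengths: √(r_a1²−r_b1²) = 31.424866, √(r_a2²−r_b2²) = 19.942977
base pitch p_b = π·m·cos α = 6.190824
CR = (31.424866 + 19.942977 − 128.289235·sin 17.75718°)/6.190824 = 1.977397
contact ratio ≈ 1.9774

1.9774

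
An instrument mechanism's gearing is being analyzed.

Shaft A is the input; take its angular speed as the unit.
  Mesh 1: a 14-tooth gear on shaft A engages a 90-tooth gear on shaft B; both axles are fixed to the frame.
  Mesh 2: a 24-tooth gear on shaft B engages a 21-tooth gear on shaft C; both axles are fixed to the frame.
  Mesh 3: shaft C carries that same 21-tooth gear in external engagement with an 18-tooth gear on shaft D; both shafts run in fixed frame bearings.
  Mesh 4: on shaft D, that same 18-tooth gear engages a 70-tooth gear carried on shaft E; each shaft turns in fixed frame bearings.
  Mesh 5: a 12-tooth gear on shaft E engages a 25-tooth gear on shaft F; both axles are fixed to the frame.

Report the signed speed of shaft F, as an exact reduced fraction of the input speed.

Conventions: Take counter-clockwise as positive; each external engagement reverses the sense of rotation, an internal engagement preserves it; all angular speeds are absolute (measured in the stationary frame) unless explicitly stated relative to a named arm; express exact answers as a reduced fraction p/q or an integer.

-16/625

5-mesh fixed-axis compound train (all bearings frame-fixed)
mesh 1 [14T→90T]: |ω|/ω_in = 1×14/90 = 7/45, sense flips to −
mesh 2 [24T→21T]: |ω|/ω_in = (7/45)×24/21 = 8/45, sense flips to +
mesh 3 [21T→18T]: |ω|/ω_in = (8/45)×21/18 = 28/135, sense flips to −
mesh 4 [18T→70T]: |ω|/ω_in = (28/135)×18/70 = 4/75, sense flips to +
mesh 5 [12T→25T]: |ω|/ω_in = (4/75)×12/25 = 16/625, sense flips to −
signed output speed (× input speed) = -16/625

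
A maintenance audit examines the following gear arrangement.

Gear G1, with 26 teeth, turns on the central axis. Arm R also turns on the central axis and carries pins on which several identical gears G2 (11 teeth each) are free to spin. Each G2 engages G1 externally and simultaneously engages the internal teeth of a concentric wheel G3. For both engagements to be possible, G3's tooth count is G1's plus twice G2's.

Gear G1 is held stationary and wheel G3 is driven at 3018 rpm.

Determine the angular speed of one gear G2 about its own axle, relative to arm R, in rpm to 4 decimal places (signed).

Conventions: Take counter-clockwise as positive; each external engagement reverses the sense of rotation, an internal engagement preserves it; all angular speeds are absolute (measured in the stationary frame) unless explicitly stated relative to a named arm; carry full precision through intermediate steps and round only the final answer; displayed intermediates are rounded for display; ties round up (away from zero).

recognized (axles ride arm R): planetary set, 26/11/48 teeth
normalise by the input: solve with ω_ring = 1, then scale by 3018 rpm
ring teeth: 26 + 2·11 = 48
26(ω_sun−ω_arm) = −48(ω_ring−ω_arm),  ω_sun = 0, ω_ring = 1
26(0−ω_arm) = −48(1−ω_arm)  ⇒  74·ω_arm = 48  ⇒  ω_arm = 24/37
sun–planet mesh: 26·(0−24/37) = −11·(ω_p−ω_arm)  ⇒  ω_p−ω_arm = 624/407
scale: ω_p−ω_arm = 624/407 × 3018 rpm = +4627.1057 rpm

+4627.1057 rpm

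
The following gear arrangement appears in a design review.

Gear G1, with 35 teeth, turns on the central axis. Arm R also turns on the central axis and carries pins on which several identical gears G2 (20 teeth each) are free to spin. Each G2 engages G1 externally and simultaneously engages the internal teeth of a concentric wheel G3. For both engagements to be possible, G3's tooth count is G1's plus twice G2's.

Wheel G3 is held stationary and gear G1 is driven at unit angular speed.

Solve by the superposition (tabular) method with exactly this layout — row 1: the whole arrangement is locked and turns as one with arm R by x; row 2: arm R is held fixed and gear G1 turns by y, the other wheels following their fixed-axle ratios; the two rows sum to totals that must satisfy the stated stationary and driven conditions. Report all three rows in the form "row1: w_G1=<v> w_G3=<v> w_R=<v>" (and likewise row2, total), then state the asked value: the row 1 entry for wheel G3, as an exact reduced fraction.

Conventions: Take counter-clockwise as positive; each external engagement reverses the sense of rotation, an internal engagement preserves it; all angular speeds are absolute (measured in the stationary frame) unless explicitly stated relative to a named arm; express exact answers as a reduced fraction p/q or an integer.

topology: planetary set — G1 35T / G2 20T / G3 75T, arm = carrier (Willis)
row 1 (train locked, turned with arm): all members turn x
superposition row 2 [arm held]: sun y, ring −(35/75)·y, arm 0
boundary: total ω_ring = x − (35/75)·y = 0 and total ω_sun = x + y = 1  ⇒  y = 15/22, x = 7/22
row 2 ring = −(35/75)·15/22 = -7/22
totals (row 1 + row 2): sun 7/22 + 15/22 = 1, ring 7/22 + (-7/22) = 0, arm 7/22 + 0 = 7/22
asked cell (row1, ring) = 7/22

row1: w_G1=7/22 w_G3=7/22 w_R=7/22
row2: w_G1=15/22 w_G3=-7/22 w_R=0
total: w_G1=1 w_G3=0 w_R=7/22
asked value: 7/22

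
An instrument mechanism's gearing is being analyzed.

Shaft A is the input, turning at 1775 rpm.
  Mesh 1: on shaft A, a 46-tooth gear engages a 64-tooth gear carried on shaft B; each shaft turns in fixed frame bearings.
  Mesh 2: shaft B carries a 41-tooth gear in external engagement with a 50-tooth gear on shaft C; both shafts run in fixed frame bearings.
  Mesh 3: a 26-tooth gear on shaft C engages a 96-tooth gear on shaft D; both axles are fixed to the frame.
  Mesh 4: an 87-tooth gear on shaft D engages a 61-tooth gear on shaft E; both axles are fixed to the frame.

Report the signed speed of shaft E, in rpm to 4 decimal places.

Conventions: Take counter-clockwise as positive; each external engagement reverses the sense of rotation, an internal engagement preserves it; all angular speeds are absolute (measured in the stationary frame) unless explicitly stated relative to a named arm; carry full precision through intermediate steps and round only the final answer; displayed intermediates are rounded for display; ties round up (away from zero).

class = fixed-axis compound train [4 meshes; 4 ratios multiply, 4 sense flips]
mesh 1 [46T→64T]: ω = 1775.0000×46/64 = 1275.7813 rpm, sense flips to −
mesh 2 [41T→50T]: ω = 1275.7813×41/50 = 1046.1406 rpm, sense flips to +
mesh 3 [26T→96T]: ω = 1046.1406×26/96 = 283.3298 rpm, sense flips to −
mesh 4 [87T→61T]: ω = 283.3298×87/61 = 404.0933 rpm, sense flips to +
signed output speed = +404.0933 rpm

+404.0933 rpm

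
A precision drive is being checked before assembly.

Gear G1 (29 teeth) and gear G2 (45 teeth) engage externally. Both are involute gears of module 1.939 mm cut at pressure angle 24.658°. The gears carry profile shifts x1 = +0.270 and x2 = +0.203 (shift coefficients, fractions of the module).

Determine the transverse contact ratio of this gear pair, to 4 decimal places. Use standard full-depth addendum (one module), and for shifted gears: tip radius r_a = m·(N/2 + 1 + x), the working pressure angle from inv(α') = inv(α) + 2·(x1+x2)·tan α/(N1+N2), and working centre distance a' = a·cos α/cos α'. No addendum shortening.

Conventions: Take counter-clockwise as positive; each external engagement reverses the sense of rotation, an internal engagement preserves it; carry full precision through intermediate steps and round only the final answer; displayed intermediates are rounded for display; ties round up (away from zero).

recognized (one external pair, fixed centres): single-mesh tooth geometry, m = 1.939, N1 = 29, N2 = 45
base radii: r_b1 = 25.551767, r_b2 = 39.649294
tip radii: r_a1 = 30.578030, r_a2 = 45.960117
inv(α') = inv(24.658°) + 2·(+0.270+0.203)·tan α/(29+45) = 0.03456604  ⇒  α' = 26.14813°
a' = a·cos α / cos α' = 71.7430·cos 24.658°/cos 26.14813° = 72.634658
action lengths: √(r_a1²−r_b1²) = 16.796521, √(r_a2²−r_b2²) = 23.243620
base pitch p_b = π·m·cos α = 5.536086
CR = (16.796521 + 23.243620 − 72.634658·sin 26.14813°)/5.536086 = 1.450579
contact ratio ≈ 1.4506

1.4506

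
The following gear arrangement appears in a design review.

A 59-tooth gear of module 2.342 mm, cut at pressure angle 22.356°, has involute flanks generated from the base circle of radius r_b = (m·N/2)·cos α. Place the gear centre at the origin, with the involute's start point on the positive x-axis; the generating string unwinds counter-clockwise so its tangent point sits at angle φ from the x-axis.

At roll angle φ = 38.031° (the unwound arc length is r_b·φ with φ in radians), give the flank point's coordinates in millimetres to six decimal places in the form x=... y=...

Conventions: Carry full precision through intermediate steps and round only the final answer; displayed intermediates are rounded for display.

x=76.459151 y=5.958575

class = single-mesh tooth geometry [base-circle involute, m = 2.342, 59T]
pitch radius r_p = m·N/2 = 2.342·59/2 = 69.089000
base radius r_b = r_p·cos α = 69.089000·cos 22.356° = 63.896160
roll angle φ = 38.031° = 0.66376617 rad
x = r_b·(cos φ + φ·sin φ) = 76.459151
y = r_b·(sin φ − φ·cos φ) = 5.958575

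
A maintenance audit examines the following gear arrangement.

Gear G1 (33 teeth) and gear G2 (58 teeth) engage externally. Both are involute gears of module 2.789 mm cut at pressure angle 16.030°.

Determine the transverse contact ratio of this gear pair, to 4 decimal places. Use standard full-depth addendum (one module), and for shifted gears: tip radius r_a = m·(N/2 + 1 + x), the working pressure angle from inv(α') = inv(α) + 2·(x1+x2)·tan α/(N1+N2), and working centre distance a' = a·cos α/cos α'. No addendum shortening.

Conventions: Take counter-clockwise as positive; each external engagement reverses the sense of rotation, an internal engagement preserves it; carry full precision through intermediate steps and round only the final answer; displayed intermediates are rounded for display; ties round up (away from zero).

1.9646

single-mesh involute tooth geometry (33T engaging 58T at module 2.789)
base radii: r_b1 = 44.229174, r_b2 = 77.736124
tip radii: r_a1 = 48.807500, r_a2 = 83.670000
no profile shift: α' = α, a' = a
action lengths: √(r_a1²−r_b1²) = 20.638611, √(r_a2²−r_b2²) = 30.947762
base pitch p_b = π·m·cos α = 8.421215
CR = (20.638611 + 30.947762 − 126.899500·sin 16.03000°)/8.421215 = 1.964594
contact ratio ≈ 1.9646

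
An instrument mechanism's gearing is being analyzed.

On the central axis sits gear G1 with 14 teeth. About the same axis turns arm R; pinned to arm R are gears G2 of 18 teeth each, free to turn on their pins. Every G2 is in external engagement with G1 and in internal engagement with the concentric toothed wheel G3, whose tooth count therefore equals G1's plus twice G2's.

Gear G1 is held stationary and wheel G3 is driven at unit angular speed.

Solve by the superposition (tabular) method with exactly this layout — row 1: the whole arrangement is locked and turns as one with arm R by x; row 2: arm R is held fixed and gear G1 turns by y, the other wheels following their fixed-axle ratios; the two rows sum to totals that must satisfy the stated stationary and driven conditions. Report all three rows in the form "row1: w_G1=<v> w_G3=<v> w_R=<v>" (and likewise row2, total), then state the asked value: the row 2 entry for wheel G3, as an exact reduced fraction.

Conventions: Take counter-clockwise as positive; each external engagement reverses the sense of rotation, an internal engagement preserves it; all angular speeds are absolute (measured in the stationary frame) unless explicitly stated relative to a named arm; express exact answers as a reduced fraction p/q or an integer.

topology: planetary set — G1 14T / G2 18T / G3 50T, arm = carrier (Willis)
row 1 (train locked, turned with arm): all members turn x
row 2: sun turns y, ring = −(14/50)·y, arm 0
boundary: total ω_sun = x + y = 0 and total ω_ring = x − (14/50)·y = 1  ⇒  y = -25/32, x = 25/32
row 2 ring = −(14/50)·(-25/32) = 7/32
totals (row 1 + row 2): sun 25/32 + (-25/32) = 0, ring 25/32 + 7/32 = 1, arm 25/32 + 0 = 25/32
asked cell (row2, ring) = 7/32

row1: w_G1=25/32 w_G3=25/32 w_R=25/32
row2: w_G1=-25/32 w_G3=7/32 w_R=0
total: w_G1=0 w_G3=1 w_R=25/32
asked value: 7/32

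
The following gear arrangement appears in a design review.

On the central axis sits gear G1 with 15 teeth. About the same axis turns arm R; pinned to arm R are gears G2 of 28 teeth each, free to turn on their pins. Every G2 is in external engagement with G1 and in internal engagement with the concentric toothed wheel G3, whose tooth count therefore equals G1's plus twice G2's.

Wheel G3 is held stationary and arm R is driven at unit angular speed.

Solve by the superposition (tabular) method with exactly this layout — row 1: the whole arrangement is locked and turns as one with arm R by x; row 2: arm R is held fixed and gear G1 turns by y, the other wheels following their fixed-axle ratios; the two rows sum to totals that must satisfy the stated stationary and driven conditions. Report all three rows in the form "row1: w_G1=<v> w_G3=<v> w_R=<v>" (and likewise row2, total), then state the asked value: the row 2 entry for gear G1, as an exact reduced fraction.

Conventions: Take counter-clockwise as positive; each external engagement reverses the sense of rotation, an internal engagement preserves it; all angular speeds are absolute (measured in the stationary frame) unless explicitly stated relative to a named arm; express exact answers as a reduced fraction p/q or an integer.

planetary set (15T centre, 28T on arm, 71T internal) — Willis relation
row 1 (train locked, turned with arm): all members turn x
superposition row 2 [arm held]: sun y, ring −(15/71)·y, arm 0
boundary: total ω_ring = x − (15/71)·y = 0 and total ω_arm = x = 1  ⇒  y = 71/15, x = 1
row 2 ring = −(15/71)·71/15 = -1
totals (row 1 + row 2): sun 1 + 71/15 = 86/15, ring 1 + (-1) = 0, arm 1 + 0 = 1
asked cell (row2, sun) = 71/15

row1: w_G1=1 w_G3=1 w_R=1
row2: w_G1=71/15 w_G3=-1 w_R=0
total: w_G1=86/15 w_G3=0 w_R=1
asked value: 71/15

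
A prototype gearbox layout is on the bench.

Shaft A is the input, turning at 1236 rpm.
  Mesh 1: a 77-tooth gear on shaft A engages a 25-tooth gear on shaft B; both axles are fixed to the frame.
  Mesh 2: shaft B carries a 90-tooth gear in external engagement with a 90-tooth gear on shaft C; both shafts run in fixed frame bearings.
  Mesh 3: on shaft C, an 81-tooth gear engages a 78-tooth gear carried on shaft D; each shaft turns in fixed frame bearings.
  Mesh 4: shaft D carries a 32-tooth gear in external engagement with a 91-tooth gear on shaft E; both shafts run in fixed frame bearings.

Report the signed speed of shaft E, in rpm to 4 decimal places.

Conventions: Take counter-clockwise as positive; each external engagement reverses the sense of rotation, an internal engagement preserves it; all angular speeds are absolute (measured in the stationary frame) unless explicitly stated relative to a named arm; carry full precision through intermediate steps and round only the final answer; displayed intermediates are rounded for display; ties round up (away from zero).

recognized (5 fixed axles, 4 meshes): fixed-axis compound train
mesh 1 [77T→25T]: ω = 1236.0000×77/25 = 3806.8800 rpm, sense flips to −
mesh 2 [90T→90T]: ω = 3806.8800×90/90 = 3806.8800 rpm, sense flips to +
mesh 3 [81T→78T]: ω = 3806.8800×81/78 = 3953.2985 rpm, sense flips to −
mesh 4 [32T→91T]: ω = 3953.2985×32/91 = 1390.1709 rpm, sense flips to +
signed output speed = +1390.1709 rpm

+1390.1709 rpm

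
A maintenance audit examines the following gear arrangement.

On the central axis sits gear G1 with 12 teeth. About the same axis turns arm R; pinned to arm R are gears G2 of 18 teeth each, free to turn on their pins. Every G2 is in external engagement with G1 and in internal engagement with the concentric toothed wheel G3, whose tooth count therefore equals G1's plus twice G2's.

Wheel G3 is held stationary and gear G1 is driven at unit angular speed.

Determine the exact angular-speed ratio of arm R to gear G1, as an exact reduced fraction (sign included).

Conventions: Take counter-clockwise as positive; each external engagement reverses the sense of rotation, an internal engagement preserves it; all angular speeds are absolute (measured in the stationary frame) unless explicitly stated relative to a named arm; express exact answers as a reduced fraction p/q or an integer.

1/5

topology: planetary set — G1 12T / G2 18T / G3 48T, arm = carrier (Willis)
ring teeth: 12 + 2·18 = 48
12(ω_sun−ω_arm) = −48(ω_ring−ω_arm),  ω_ring = 0, ω_sun = 1
12(1−ω_arm) = −48(0−ω_arm)  ⇒  60·ω_arm = 12  ⇒  ω_arm = 1/5
ω_out/ω_in = 1/5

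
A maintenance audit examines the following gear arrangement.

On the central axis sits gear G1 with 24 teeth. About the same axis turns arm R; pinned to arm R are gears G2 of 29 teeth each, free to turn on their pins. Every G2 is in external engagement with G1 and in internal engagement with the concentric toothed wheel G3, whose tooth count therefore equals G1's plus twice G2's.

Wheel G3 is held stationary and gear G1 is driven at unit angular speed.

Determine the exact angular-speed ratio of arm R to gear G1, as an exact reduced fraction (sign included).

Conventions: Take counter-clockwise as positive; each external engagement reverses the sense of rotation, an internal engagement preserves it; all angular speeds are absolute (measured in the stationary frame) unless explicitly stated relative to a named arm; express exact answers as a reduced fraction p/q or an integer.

class = planetary set [G3 = 24+2·29 = 82; Willis about the carrier]
ring teeth: 24 + 2·29 = 82
24(ω_sun−ω_arm) = −82(ω_ring−ω_arm),  ω_ring = 0, ω_sun = 1
24(1−ω_arm) = −82(0−ω_arm)  ⇒  106·ω_arm = 24  ⇒  ω_arm = 12/53
ω_out/ω_in = 12/53

12/53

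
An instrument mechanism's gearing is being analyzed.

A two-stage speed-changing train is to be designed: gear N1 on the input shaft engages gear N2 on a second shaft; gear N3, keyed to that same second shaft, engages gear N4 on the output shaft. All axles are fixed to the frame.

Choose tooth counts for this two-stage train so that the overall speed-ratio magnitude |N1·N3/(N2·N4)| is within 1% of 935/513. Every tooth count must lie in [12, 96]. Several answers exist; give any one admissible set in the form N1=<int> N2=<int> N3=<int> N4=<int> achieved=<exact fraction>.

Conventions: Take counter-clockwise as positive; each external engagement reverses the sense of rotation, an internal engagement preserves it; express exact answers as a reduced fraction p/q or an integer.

2-stage fixed-axis compound train for ratio 935/513
target = 935/513 in lowest terms: an exact hit needs N1·N3 = k·935 and N2·N4 = k·513 for one integer k, every count in [12, 96]; additionally prefer no 1:1 stage (N1 ≠ N2, N3 ≠ N4)
k = 1: N1·N3 = 935 = 17·55, N2·N4 = 513 = 19·27
achieved = 17·55/(19·27) = 935/513; |achieved − target| = 0 ≤ 187/10260 ✓

N1=17 N2=19 N3=55 N4=27 achieved=935/513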